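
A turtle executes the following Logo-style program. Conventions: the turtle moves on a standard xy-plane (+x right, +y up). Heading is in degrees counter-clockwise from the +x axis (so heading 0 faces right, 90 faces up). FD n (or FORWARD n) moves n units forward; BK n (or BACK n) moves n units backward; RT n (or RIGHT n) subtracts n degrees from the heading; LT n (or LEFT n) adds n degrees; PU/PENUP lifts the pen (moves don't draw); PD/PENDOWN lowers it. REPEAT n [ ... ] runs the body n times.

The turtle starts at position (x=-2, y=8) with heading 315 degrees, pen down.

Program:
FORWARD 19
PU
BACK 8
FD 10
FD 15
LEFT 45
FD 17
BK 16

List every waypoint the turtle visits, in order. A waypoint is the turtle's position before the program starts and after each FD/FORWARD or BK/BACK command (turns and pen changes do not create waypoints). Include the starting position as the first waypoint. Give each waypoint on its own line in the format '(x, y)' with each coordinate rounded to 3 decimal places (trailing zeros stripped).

Answer: (-2, 8)
(11.435, -5.435)
(5.778, 0.222)
(12.849, -6.849)
(23.456, -17.456)
(40.456, -17.456)
(24.456, -17.456)

Derivation:
Executing turtle program step by step:
Start: pos=(-2,8), heading=315, pen down
FD 19: (-2,8) -> (11.435,-5.435) [heading=315, draw]
PU: pen up
BK 8: (11.435,-5.435) -> (5.778,0.222) [heading=315, move]
FD 10: (5.778,0.222) -> (12.849,-6.849) [heading=315, move]
FD 15: (12.849,-6.849) -> (23.456,-17.456) [heading=315, move]
LT 45: heading 315 -> 0
FD 17: (23.456,-17.456) -> (40.456,-17.456) [heading=0, move]
BK 16: (40.456,-17.456) -> (24.456,-17.456) [heading=0, move]
Final: pos=(24.456,-17.456), heading=0, 1 segment(s) drawn
Waypoints (7 total):
(-2, 8)
(11.435, -5.435)
(5.778, 0.222)
(12.849, -6.849)
(23.456, -17.456)
(40.456, -17.456)
(24.456, -17.456)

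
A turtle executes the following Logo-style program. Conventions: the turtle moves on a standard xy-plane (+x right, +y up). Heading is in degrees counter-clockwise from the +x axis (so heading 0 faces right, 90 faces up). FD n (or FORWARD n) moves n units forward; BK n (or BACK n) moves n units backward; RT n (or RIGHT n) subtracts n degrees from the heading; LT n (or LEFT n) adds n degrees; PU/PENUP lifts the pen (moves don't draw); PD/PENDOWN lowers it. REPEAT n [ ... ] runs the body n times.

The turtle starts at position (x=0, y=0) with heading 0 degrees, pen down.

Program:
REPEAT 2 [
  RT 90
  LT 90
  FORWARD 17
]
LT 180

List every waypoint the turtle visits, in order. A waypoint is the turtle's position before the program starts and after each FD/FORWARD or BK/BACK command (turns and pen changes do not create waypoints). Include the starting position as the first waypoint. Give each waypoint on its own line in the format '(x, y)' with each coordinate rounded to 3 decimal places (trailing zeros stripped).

Executing turtle program step by step:
Start: pos=(0,0), heading=0, pen down
REPEAT 2 [
  -- iteration 1/2 --
  RT 90: heading 0 -> 270
  LT 90: heading 270 -> 0
  FD 17: (0,0) -> (17,0) [heading=0, draw]
  -- iteration 2/2 --
  RT 90: heading 0 -> 270
  LT 90: heading 270 -> 0
  FD 17: (17,0) -> (34,0) [heading=0, draw]
]
LT 180: heading 0 -> 180
Final: pos=(34,0), heading=180, 2 segment(s) drawn
Waypoints (3 total):
(0, 0)
(17, 0)
(34, 0)

Answer: (0, 0)
(17, 0)
(34, 0)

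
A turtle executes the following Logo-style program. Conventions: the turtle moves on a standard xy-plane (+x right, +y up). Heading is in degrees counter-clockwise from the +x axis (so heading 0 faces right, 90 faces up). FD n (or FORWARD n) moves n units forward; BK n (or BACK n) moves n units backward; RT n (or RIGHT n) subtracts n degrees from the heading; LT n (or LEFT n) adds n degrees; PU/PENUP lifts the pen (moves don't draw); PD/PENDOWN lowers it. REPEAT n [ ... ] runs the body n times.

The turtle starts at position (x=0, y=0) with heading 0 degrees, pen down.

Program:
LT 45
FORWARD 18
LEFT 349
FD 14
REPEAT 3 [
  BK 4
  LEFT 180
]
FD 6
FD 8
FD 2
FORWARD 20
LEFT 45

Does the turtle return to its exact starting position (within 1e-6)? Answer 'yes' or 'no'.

Answer: no

Derivation:
Executing turtle program step by step:
Start: pos=(0,0), heading=0, pen down
LT 45: heading 0 -> 45
FD 18: (0,0) -> (12.728,12.728) [heading=45, draw]
LT 349: heading 45 -> 34
FD 14: (12.728,12.728) -> (24.334,20.557) [heading=34, draw]
REPEAT 3 [
  -- iteration 1/3 --
  BK 4: (24.334,20.557) -> (21.018,18.32) [heading=34, draw]
  LT 180: heading 34 -> 214
  -- iteration 2/3 --
  BK 4: (21.018,18.32) -> (24.334,20.557) [heading=214, draw]
  LT 180: heading 214 -> 34
  -- iteration 3/3 --
  BK 4: (24.334,20.557) -> (21.018,18.32) [heading=34, draw]
  LT 180: heading 34 -> 214
]
FD 6: (21.018,18.32) -> (16.044,14.965) [heading=214, draw]
FD 8: (16.044,14.965) -> (9.412,10.491) [heading=214, draw]
FD 2: (9.412,10.491) -> (7.754,9.373) [heading=214, draw]
FD 20: (7.754,9.373) -> (-8.827,-1.811) [heading=214, draw]
LT 45: heading 214 -> 259
Final: pos=(-8.827,-1.811), heading=259, 9 segment(s) drawn

Start position: (0, 0)
Final position: (-8.827, -1.811)
Distance = 9.011; >= 1e-6 -> NOT closed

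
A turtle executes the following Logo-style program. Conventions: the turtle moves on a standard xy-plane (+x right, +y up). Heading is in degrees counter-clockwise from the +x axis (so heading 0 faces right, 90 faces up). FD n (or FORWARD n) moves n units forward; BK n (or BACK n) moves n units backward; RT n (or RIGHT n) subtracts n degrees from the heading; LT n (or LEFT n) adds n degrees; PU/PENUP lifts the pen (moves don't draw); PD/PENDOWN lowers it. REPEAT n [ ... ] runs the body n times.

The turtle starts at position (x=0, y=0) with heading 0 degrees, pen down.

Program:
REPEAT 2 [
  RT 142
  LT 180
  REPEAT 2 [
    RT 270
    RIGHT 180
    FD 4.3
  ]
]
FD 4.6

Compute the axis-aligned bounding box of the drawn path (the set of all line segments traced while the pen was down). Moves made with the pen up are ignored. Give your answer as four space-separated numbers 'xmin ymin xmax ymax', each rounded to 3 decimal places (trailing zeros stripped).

Executing turtle program step by step:
Start: pos=(0,0), heading=0, pen down
REPEAT 2 [
  -- iteration 1/2 --
  RT 142: heading 0 -> 218
  LT 180: heading 218 -> 38
  REPEAT 2 [
    -- iteration 1/2 --
    RT 270: heading 38 -> 128
    RT 180: heading 128 -> 308
    FD 4.3: (0,0) -> (2.647,-3.388) [heading=308, draw]
    -- iteration 2/2 --
    RT 270: heading 308 -> 38
    RT 180: heading 38 -> 218
    FD 4.3: (2.647,-3.388) -> (-0.741,-6.036) [heading=218, draw]
  ]
  -- iteration 2/2 --
  RT 142: heading 218 -> 76
  LT 180: heading 76 -> 256
  REPEAT 2 [
    -- iteration 1/2 --
    RT 270: heading 256 -> 346
    RT 180: heading 346 -> 166
    FD 4.3: (-0.741,-6.036) -> (-4.913,-4.996) [heading=166, draw]
    -- iteration 2/2 --
    RT 270: heading 166 -> 256
    RT 180: heading 256 -> 76
    FD 4.3: (-4.913,-4.996) -> (-3.873,-0.823) [heading=76, draw]
  ]
]
FD 4.6: (-3.873,-0.823) -> (-2.76,3.64) [heading=76, draw]
Final: pos=(-2.76,3.64), heading=76, 5 segment(s) drawn

Segment endpoints: x in {-4.913, -3.873, -2.76, -0.741, 0, 2.647}, y in {-6.036, -4.996, -3.388, -0.823, 0, 3.64}
xmin=-4.913, ymin=-6.036, xmax=2.647, ymax=3.64

Answer: -4.913 -6.036 2.647 3.64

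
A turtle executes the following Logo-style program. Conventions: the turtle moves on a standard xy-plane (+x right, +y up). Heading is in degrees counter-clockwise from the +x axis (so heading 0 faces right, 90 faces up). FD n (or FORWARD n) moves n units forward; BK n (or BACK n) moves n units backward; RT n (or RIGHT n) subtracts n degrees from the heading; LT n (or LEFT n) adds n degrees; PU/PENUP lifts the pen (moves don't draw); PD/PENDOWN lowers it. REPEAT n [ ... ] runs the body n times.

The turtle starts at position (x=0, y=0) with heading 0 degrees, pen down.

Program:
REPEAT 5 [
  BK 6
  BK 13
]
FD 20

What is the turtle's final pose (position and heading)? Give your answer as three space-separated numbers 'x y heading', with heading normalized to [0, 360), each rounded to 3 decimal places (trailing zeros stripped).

Answer: -75 0 0

Derivation:
Executing turtle program step by step:
Start: pos=(0,0), heading=0, pen down
REPEAT 5 [
  -- iteration 1/5 --
  BK 6: (0,0) -> (-6,0) [heading=0, draw]
  BK 13: (-6,0) -> (-19,0) [heading=0, draw]
  -- iteration 2/5 --
  BK 6: (-19,0) -> (-25,0) [heading=0, draw]
  BK 13: (-25,0) -> (-38,0) [heading=0, draw]
  -- iteration 3/5 --
  BK 6: (-38,0) -> (-44,0) [heading=0, draw]
  BK 13: (-44,0) -> (-57,0) [heading=0, draw]
  -- iteration 4/5 --
  BK 6: (-57,0) -> (-63,0) [heading=0, draw]
  BK 13: (-63,0) -> (-76,0) [heading=0, draw]
  -- iteration 5/5 --
  BK 6: (-76,0) -> (-82,0) [heading=0, draw]
  BK 13: (-82,0) -> (-95,0) [heading=0, draw]
]
FD 20: (-95,0) -> (-75,0) [heading=0, draw]
Final: pos=(-75,0), heading=0, 11 segment(s) drawn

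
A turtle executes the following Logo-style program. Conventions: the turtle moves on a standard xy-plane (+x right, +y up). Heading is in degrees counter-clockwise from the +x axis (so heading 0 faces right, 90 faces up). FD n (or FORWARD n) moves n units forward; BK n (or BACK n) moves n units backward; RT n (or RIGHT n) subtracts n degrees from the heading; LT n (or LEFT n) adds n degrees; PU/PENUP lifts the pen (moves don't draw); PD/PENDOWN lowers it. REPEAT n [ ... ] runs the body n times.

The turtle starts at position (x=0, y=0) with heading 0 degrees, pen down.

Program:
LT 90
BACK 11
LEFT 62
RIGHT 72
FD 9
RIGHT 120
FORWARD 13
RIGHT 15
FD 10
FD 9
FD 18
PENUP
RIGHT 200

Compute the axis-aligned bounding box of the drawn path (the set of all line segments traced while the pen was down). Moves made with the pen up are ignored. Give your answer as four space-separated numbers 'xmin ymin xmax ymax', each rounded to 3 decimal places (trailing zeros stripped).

Answer: 0 -40.802 32.744 0

Derivation:
Executing turtle program step by step:
Start: pos=(0,0), heading=0, pen down
LT 90: heading 0 -> 90
BK 11: (0,0) -> (0,-11) [heading=90, draw]
LT 62: heading 90 -> 152
RT 72: heading 152 -> 80
FD 9: (0,-11) -> (1.563,-2.137) [heading=80, draw]
RT 120: heading 80 -> 320
FD 13: (1.563,-2.137) -> (11.521,-10.493) [heading=320, draw]
RT 15: heading 320 -> 305
FD 10: (11.521,-10.493) -> (17.257,-18.684) [heading=305, draw]
FD 9: (17.257,-18.684) -> (22.419,-26.057) [heading=305, draw]
FD 18: (22.419,-26.057) -> (32.744,-40.802) [heading=305, draw]
PU: pen up
RT 200: heading 305 -> 105
Final: pos=(32.744,-40.802), heading=105, 6 segment(s) drawn

Segment endpoints: x in {0, 0, 1.563, 11.521, 17.257, 22.419, 32.744}, y in {-40.802, -26.057, -18.684, -11, -10.493, -2.137, 0}
xmin=0, ymin=-40.802, xmax=32.744, ymax=0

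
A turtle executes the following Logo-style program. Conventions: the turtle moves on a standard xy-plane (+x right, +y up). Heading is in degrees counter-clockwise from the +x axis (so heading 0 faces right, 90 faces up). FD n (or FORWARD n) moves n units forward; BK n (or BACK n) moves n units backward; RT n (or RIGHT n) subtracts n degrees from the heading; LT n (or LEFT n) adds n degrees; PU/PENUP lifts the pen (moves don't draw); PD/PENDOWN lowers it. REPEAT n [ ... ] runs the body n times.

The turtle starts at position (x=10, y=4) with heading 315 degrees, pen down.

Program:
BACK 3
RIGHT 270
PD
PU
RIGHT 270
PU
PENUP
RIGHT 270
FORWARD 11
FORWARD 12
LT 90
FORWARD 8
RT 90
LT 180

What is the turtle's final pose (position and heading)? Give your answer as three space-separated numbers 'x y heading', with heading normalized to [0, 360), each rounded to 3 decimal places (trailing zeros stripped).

Executing turtle program step by step:
Start: pos=(10,4), heading=315, pen down
BK 3: (10,4) -> (7.879,6.121) [heading=315, draw]
RT 270: heading 315 -> 45
PD: pen down
PU: pen up
RT 270: heading 45 -> 135
PU: pen up
PU: pen up
RT 270: heading 135 -> 225
FD 11: (7.879,6.121) -> (0.101,-1.657) [heading=225, move]
FD 12: (0.101,-1.657) -> (-8.385,-10.142) [heading=225, move]
LT 90: heading 225 -> 315
FD 8: (-8.385,-10.142) -> (-2.728,-15.799) [heading=315, move]
RT 90: heading 315 -> 225
LT 180: heading 225 -> 45
Final: pos=(-2.728,-15.799), heading=45, 1 segment(s) drawn

Answer: -2.728 -15.799 45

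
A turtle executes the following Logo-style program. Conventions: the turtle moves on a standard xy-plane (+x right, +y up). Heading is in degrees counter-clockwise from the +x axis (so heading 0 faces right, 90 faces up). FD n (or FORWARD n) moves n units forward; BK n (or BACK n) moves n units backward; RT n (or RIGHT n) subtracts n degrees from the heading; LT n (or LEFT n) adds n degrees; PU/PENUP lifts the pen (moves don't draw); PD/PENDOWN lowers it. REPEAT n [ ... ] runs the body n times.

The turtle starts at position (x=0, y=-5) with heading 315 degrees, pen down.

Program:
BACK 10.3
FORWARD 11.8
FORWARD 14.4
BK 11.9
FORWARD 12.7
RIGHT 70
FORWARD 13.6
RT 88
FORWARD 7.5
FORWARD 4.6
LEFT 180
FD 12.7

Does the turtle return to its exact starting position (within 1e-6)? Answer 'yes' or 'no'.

Executing turtle program step by step:
Start: pos=(0,-5), heading=315, pen down
BK 10.3: (0,-5) -> (-7.283,2.283) [heading=315, draw]
FD 11.8: (-7.283,2.283) -> (1.061,-6.061) [heading=315, draw]
FD 14.4: (1.061,-6.061) -> (11.243,-16.243) [heading=315, draw]
BK 11.9: (11.243,-16.243) -> (2.828,-7.828) [heading=315, draw]
FD 12.7: (2.828,-7.828) -> (11.809,-16.809) [heading=315, draw]
RT 70: heading 315 -> 245
FD 13.6: (11.809,-16.809) -> (6.061,-29.134) [heading=245, draw]
RT 88: heading 245 -> 157
FD 7.5: (6.061,-29.134) -> (-0.843,-26.204) [heading=157, draw]
FD 4.6: (-0.843,-26.204) -> (-5.077,-24.407) [heading=157, draw]
LT 180: heading 157 -> 337
FD 12.7: (-5.077,-24.407) -> (6.613,-29.369) [heading=337, draw]
Final: pos=(6.613,-29.369), heading=337, 9 segment(s) drawn

Start position: (0, -5)
Final position: (6.613, -29.369)
Distance = 25.25; >= 1e-6 -> NOT closed

Answer: no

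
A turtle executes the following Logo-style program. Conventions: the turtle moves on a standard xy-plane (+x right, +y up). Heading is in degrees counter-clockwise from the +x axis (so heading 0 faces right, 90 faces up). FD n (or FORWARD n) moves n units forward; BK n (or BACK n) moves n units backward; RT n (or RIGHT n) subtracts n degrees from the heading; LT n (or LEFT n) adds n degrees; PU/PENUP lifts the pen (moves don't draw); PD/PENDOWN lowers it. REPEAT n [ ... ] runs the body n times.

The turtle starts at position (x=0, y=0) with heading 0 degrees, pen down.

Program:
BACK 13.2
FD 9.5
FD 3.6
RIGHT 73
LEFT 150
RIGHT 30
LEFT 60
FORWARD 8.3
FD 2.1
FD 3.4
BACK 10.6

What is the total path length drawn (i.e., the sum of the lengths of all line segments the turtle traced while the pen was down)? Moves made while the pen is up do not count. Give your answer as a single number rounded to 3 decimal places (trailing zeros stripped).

Answer: 50.7

Derivation:
Executing turtle program step by step:
Start: pos=(0,0), heading=0, pen down
BK 13.2: (0,0) -> (-13.2,0) [heading=0, draw]
FD 9.5: (-13.2,0) -> (-3.7,0) [heading=0, draw]
FD 3.6: (-3.7,0) -> (-0.1,0) [heading=0, draw]
RT 73: heading 0 -> 287
LT 150: heading 287 -> 77
RT 30: heading 77 -> 47
LT 60: heading 47 -> 107
FD 8.3: (-0.1,0) -> (-2.527,7.937) [heading=107, draw]
FD 2.1: (-2.527,7.937) -> (-3.141,9.946) [heading=107, draw]
FD 3.4: (-3.141,9.946) -> (-4.135,13.197) [heading=107, draw]
BK 10.6: (-4.135,13.197) -> (-1.036,3.06) [heading=107, draw]
Final: pos=(-1.036,3.06), heading=107, 7 segment(s) drawn

Segment lengths:
  seg 1: (0,0) -> (-13.2,0), length = 13.2
  seg 2: (-13.2,0) -> (-3.7,0), length = 9.5
  seg 3: (-3.7,0) -> (-0.1,0), length = 3.6
  seg 4: (-0.1,0) -> (-2.527,7.937), length = 8.3
  seg 5: (-2.527,7.937) -> (-3.141,9.946), length = 2.1
  seg 6: (-3.141,9.946) -> (-4.135,13.197), length = 3.4
  seg 7: (-4.135,13.197) -> (-1.036,3.06), length = 10.6
Total = 50.7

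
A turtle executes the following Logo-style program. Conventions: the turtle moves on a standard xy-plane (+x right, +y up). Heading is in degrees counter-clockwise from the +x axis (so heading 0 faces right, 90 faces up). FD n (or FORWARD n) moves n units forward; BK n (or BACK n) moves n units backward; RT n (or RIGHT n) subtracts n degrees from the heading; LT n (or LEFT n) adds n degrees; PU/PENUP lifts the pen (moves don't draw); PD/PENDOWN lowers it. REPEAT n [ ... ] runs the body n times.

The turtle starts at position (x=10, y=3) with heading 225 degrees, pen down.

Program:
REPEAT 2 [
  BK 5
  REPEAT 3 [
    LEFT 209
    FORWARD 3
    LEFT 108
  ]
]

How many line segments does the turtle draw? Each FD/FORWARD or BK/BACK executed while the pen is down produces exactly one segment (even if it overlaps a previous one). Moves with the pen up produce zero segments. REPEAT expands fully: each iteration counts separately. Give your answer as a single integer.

Executing turtle program step by step:
Start: pos=(10,3), heading=225, pen down
REPEAT 2 [
  -- iteration 1/2 --
  BK 5: (10,3) -> (13.536,6.536) [heading=225, draw]
  REPEAT 3 [
    -- iteration 1/3 --
    LT 209: heading 225 -> 74
    FD 3: (13.536,6.536) -> (14.362,9.419) [heading=74, draw]
    LT 108: heading 74 -> 182
    -- iteration 2/3 --
    LT 209: heading 182 -> 31
    FD 3: (14.362,9.419) -> (16.934,10.964) [heading=31, draw]
    LT 108: heading 31 -> 139
    -- iteration 3/3 --
    LT 209: heading 139 -> 348
    FD 3: (16.934,10.964) -> (19.868,10.341) [heading=348, draw]
    LT 108: heading 348 -> 96
  ]
  -- iteration 2/2 --
  BK 5: (19.868,10.341) -> (20.391,5.368) [heading=96, draw]
  REPEAT 3 [
    -- iteration 1/3 --
    LT 209: heading 96 -> 305
    FD 3: (20.391,5.368) -> (22.112,2.911) [heading=305, draw]
    LT 108: heading 305 -> 53
    -- iteration 2/3 --
    LT 209: heading 53 -> 262
    FD 3: (22.112,2.911) -> (21.694,-0.06) [heading=262, draw]
    LT 108: heading 262 -> 10
    -- iteration 3/3 --
    LT 209: heading 10 -> 219
    FD 3: (21.694,-0.06) -> (19.363,-1.948) [heading=219, draw]
    LT 108: heading 219 -> 327
  ]
]
Final: pos=(19.363,-1.948), heading=327, 8 segment(s) drawn
Segments drawn: 8

Answer: 8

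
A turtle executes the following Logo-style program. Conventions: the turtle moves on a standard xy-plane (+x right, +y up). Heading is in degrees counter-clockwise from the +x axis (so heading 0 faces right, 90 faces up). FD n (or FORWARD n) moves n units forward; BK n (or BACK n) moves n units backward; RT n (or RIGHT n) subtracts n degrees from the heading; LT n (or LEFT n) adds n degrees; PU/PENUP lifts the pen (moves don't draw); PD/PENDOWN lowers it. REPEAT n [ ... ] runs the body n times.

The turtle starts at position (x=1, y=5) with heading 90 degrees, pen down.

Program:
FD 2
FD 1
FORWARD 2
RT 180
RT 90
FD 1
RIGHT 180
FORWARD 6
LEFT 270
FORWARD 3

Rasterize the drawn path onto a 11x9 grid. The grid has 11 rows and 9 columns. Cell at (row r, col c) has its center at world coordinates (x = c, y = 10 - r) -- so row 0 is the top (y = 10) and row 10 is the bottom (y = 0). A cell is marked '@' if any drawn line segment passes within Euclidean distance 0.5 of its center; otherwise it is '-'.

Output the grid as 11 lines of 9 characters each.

Answer: @@@@@@@--
-@----@--
-@----@--
-@----@--
-@-------
-@-------
---------
---------
---------
---------
---------

Derivation:
Segment 0: (1,5) -> (1,7)
Segment 1: (1,7) -> (1,8)
Segment 2: (1,8) -> (1,10)
Segment 3: (1,10) -> (0,10)
Segment 4: (0,10) -> (6,10)
Segment 5: (6,10) -> (6,7)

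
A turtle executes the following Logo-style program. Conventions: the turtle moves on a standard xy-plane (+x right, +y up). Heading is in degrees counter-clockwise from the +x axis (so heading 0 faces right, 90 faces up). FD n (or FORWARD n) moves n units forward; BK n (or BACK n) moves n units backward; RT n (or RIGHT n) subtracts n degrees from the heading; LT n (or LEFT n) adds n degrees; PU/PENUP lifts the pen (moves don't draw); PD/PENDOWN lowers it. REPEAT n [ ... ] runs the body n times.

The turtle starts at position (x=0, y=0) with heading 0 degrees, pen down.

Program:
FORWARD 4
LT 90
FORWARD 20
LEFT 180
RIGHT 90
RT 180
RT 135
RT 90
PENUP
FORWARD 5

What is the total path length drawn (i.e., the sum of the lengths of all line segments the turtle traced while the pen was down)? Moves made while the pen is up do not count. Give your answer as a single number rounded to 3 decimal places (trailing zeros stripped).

Executing turtle program step by step:
Start: pos=(0,0), heading=0, pen down
FD 4: (0,0) -> (4,0) [heading=0, draw]
LT 90: heading 0 -> 90
FD 20: (4,0) -> (4,20) [heading=90, draw]
LT 180: heading 90 -> 270
RT 90: heading 270 -> 180
RT 180: heading 180 -> 0
RT 135: heading 0 -> 225
RT 90: heading 225 -> 135
PU: pen up
FD 5: (4,20) -> (0.464,23.536) [heading=135, move]
Final: pos=(0.464,23.536), heading=135, 2 segment(s) drawn

Segment lengths:
  seg 1: (0,0) -> (4,0), length = 4
  seg 2: (4,0) -> (4,20), length = 20
Total = 24

Answer: 24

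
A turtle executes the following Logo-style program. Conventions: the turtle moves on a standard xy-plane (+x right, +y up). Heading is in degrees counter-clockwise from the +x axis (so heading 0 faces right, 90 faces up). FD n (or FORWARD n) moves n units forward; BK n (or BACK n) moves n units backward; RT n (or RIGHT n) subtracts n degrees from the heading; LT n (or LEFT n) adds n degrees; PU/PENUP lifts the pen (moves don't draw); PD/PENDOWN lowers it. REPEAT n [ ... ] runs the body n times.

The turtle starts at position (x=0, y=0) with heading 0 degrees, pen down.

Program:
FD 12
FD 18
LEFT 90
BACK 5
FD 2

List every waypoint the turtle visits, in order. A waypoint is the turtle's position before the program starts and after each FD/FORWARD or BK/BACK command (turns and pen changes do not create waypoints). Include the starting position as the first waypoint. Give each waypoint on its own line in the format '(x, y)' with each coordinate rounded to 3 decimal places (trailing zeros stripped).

Answer: (0, 0)
(12, 0)
(30, 0)
(30, -5)
(30, -3)

Derivation:
Executing turtle program step by step:
Start: pos=(0,0), heading=0, pen down
FD 12: (0,0) -> (12,0) [heading=0, draw]
FD 18: (12,0) -> (30,0) [heading=0, draw]
LT 90: heading 0 -> 90
BK 5: (30,0) -> (30,-5) [heading=90, draw]
FD 2: (30,-5) -> (30,-3) [heading=90, draw]
Final: pos=(30,-3), heading=90, 4 segment(s) drawn
Waypoints (5 total):
(0, 0)
(12, 0)
(30, 0)
(30, -5)
(30, -3)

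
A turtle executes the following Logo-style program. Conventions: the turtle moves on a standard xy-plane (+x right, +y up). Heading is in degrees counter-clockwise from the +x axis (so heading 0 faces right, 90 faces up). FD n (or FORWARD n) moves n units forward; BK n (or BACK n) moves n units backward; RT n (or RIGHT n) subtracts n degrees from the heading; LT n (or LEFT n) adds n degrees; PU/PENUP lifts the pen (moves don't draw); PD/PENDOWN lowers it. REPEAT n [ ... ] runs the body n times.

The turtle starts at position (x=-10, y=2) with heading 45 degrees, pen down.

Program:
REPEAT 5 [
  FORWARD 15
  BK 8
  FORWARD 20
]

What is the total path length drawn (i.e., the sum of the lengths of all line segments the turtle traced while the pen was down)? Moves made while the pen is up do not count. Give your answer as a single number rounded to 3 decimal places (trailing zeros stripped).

Answer: 215

Derivation:
Executing turtle program step by step:
Start: pos=(-10,2), heading=45, pen down
REPEAT 5 [
  -- iteration 1/5 --
  FD 15: (-10,2) -> (0.607,12.607) [heading=45, draw]
  BK 8: (0.607,12.607) -> (-5.05,6.95) [heading=45, draw]
  FD 20: (-5.05,6.95) -> (9.092,21.092) [heading=45, draw]
  -- iteration 2/5 --
  FD 15: (9.092,21.092) -> (19.698,31.698) [heading=45, draw]
  BK 8: (19.698,31.698) -> (14.042,26.042) [heading=45, draw]
  FD 20: (14.042,26.042) -> (28.184,40.184) [heading=45, draw]
  -- iteration 3/5 --
  FD 15: (28.184,40.184) -> (38.79,50.79) [heading=45, draw]
  BK 8: (38.79,50.79) -> (33.134,45.134) [heading=45, draw]
  FD 20: (33.134,45.134) -> (47.276,59.276) [heading=45, draw]
  -- iteration 4/5 --
  FD 15: (47.276,59.276) -> (57.882,69.882) [heading=45, draw]
  BK 8: (57.882,69.882) -> (52.225,64.225) [heading=45, draw]
  FD 20: (52.225,64.225) -> (66.368,78.368) [heading=45, draw]
  -- iteration 5/5 --
  FD 15: (66.368,78.368) -> (76.974,88.974) [heading=45, draw]
  BK 8: (76.974,88.974) -> (71.317,83.317) [heading=45, draw]
  FD 20: (71.317,83.317) -> (85.459,97.459) [heading=45, draw]
]
Final: pos=(85.459,97.459), heading=45, 15 segment(s) drawn

Segment lengths:
  seg 1: (-10,2) -> (0.607,12.607), length = 15
  seg 2: (0.607,12.607) -> (-5.05,6.95), length = 8
  seg 3: (-5.05,6.95) -> (9.092,21.092), length = 20
  seg 4: (9.092,21.092) -> (19.698,31.698), length = 15
  seg 5: (19.698,31.698) -> (14.042,26.042), length = 8
  seg 6: (14.042,26.042) -> (28.184,40.184), length = 20
  seg 7: (28.184,40.184) -> (38.79,50.79), length = 15
  seg 8: (38.79,50.79) -> (33.134,45.134), length = 8
  seg 9: (33.134,45.134) -> (47.276,59.276), length = 20
  seg 10: (47.276,59.276) -> (57.882,69.882), length = 15
  seg 11: (57.882,69.882) -> (52.225,64.225), length = 8
  seg 12: (52.225,64.225) -> (66.368,78.368), length = 20
  seg 13: (66.368,78.368) -> (76.974,88.974), length = 15
  seg 14: (76.974,88.974) -> (71.317,83.317), length = 8
  seg 15: (71.317,83.317) -> (85.459,97.459), length = 20
Total = 215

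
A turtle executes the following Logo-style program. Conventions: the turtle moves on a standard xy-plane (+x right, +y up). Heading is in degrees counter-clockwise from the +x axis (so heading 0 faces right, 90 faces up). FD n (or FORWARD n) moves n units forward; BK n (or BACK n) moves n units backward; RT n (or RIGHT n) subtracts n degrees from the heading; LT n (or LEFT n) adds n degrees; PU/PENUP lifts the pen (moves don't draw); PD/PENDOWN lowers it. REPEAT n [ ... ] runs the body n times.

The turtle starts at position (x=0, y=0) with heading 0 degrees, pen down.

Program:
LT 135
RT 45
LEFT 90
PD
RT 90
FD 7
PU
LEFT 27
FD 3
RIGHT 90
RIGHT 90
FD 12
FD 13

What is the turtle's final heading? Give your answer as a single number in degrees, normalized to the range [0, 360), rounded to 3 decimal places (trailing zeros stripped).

Executing turtle program step by step:
Start: pos=(0,0), heading=0, pen down
LT 135: heading 0 -> 135
RT 45: heading 135 -> 90
LT 90: heading 90 -> 180
PD: pen down
RT 90: heading 180 -> 90
FD 7: (0,0) -> (0,7) [heading=90, draw]
PU: pen up
LT 27: heading 90 -> 117
FD 3: (0,7) -> (-1.362,9.673) [heading=117, move]
RT 90: heading 117 -> 27
RT 90: heading 27 -> 297
FD 12: (-1.362,9.673) -> (4.086,-1.019) [heading=297, move]
FD 13: (4.086,-1.019) -> (9.988,-12.602) [heading=297, move]
Final: pos=(9.988,-12.602), heading=297, 1 segment(s) drawn

Answer: 297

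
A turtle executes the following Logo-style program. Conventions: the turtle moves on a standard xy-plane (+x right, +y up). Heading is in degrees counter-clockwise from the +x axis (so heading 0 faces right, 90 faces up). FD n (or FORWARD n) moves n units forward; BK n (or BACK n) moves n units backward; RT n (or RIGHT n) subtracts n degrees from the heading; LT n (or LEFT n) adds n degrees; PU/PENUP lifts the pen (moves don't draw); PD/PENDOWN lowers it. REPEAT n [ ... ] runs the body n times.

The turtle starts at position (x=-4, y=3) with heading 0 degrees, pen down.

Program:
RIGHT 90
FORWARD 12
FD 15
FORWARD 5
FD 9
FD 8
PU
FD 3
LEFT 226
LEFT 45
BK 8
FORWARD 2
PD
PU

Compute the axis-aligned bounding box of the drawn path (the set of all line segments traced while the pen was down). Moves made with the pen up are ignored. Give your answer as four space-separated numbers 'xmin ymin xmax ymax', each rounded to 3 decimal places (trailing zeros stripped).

Executing turtle program step by step:
Start: pos=(-4,3), heading=0, pen down
RT 90: heading 0 -> 270
FD 12: (-4,3) -> (-4,-9) [heading=270, draw]
FD 15: (-4,-9) -> (-4,-24) [heading=270, draw]
FD 5: (-4,-24) -> (-4,-29) [heading=270, draw]
FD 9: (-4,-29) -> (-4,-38) [heading=270, draw]
FD 8: (-4,-38) -> (-4,-46) [heading=270, draw]
PU: pen up
FD 3: (-4,-46) -> (-4,-49) [heading=270, move]
LT 226: heading 270 -> 136
LT 45: heading 136 -> 181
BK 8: (-4,-49) -> (3.999,-48.86) [heading=181, move]
FD 2: (3.999,-48.86) -> (1.999,-48.895) [heading=181, move]
PD: pen down
PU: pen up
Final: pos=(1.999,-48.895), heading=181, 5 segment(s) drawn

Segment endpoints: x in {-4, -4, -4, -4, -4, -4}, y in {-46, -38, -29, -24, -9, 3}
xmin=-4, ymin=-46, xmax=-4, ymax=3

Answer: -4 -46 -4 3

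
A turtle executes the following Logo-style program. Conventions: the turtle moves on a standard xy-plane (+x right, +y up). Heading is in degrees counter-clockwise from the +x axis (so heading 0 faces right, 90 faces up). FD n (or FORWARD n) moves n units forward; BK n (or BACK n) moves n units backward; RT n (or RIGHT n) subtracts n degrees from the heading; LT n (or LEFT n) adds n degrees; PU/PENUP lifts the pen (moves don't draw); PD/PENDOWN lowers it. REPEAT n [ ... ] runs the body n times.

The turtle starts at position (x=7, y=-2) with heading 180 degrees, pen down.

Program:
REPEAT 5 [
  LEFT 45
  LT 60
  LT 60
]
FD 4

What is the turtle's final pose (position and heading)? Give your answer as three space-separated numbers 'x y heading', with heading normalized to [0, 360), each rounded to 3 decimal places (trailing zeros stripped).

Executing turtle program step by step:
Start: pos=(7,-2), heading=180, pen down
REPEAT 5 [
  -- iteration 1/5 --
  LT 45: heading 180 -> 225
  LT 60: heading 225 -> 285
  LT 60: heading 285 -> 345
  -- iteration 2/5 --
  LT 45: heading 345 -> 30
  LT 60: heading 30 -> 90
  LT 60: heading 90 -> 150
  -- iteration 3/5 --
  LT 45: heading 150 -> 195
  LT 60: heading 195 -> 255
  LT 60: heading 255 -> 315
  -- iteration 4/5 --
  LT 45: heading 315 -> 0
  LT 60: heading 0 -> 60
  LT 60: heading 60 -> 120
  -- iteration 5/5 --
  LT 45: heading 120 -> 165
  LT 60: heading 165 -> 225
  LT 60: heading 225 -> 285
]
FD 4: (7,-2) -> (8.035,-5.864) [heading=285, draw]
Final: pos=(8.035,-5.864), heading=285, 1 segment(s) drawn

Answer: 8.035 -5.864 285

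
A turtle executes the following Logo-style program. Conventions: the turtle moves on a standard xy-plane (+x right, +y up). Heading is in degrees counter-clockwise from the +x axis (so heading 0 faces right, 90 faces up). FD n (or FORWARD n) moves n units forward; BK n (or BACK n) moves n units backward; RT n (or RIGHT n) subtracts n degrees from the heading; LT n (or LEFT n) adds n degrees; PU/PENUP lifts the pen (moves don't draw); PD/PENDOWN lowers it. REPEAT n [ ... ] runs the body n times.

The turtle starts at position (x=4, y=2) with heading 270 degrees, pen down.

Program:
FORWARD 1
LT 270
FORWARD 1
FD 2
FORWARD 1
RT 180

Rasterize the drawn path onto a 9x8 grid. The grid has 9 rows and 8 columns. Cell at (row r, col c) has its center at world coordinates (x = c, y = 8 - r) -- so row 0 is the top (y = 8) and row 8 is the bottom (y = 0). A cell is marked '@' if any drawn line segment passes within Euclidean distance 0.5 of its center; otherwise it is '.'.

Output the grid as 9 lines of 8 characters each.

Answer: ........
........
........
........
........
........
....@...
@@@@@...
........

Derivation:
Segment 0: (4,2) -> (4,1)
Segment 1: (4,1) -> (3,1)
Segment 2: (3,1) -> (1,1)
Segment 3: (1,1) -> (0,1)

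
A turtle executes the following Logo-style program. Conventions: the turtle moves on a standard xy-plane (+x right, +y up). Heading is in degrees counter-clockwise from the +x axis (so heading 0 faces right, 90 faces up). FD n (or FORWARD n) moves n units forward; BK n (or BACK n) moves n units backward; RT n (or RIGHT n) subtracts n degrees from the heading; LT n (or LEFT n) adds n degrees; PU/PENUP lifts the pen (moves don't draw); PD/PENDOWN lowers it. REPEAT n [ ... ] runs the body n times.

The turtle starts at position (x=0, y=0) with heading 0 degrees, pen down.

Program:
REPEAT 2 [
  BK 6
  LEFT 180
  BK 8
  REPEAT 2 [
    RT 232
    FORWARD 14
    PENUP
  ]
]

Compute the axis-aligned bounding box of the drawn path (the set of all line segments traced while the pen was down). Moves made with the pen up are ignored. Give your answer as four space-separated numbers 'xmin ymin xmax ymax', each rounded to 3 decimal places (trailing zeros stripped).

Executing turtle program step by step:
Start: pos=(0,0), heading=0, pen down
REPEAT 2 [
  -- iteration 1/2 --
  BK 6: (0,0) -> (-6,0) [heading=0, draw]
  LT 180: heading 0 -> 180
  BK 8: (-6,0) -> (2,0) [heading=180, draw]
  REPEAT 2 [
    -- iteration 1/2 --
    RT 232: heading 180 -> 308
    FD 14: (2,0) -> (10.619,-11.032) [heading=308, draw]
    PU: pen up
    -- iteration 2/2 --
    RT 232: heading 308 -> 76
    FD 14: (10.619,-11.032) -> (14.006,2.552) [heading=76, move]
    PU: pen up
  ]
  -- iteration 2/2 --
  BK 6: (14.006,2.552) -> (12.555,-3.27) [heading=76, move]
  LT 180: heading 76 -> 256
  BK 8: (12.555,-3.27) -> (14.49,4.493) [heading=256, move]
  REPEAT 2 [
    -- iteration 1/2 --
    RT 232: heading 256 -> 24
    FD 14: (14.49,4.493) -> (27.28,10.187) [heading=24, move]
    PU: pen up
    -- iteration 2/2 --
    RT 232: heading 24 -> 152
    FD 14: (27.28,10.187) -> (14.918,16.759) [heading=152, move]
    PU: pen up
  ]
]
Final: pos=(14.918,16.759), heading=152, 3 segment(s) drawn

Segment endpoints: x in {-6, 0, 2, 10.619}, y in {-11.032, 0, 0}
xmin=-6, ymin=-11.032, xmax=10.619, ymax=0

Answer: -6 -11.032 10.619 0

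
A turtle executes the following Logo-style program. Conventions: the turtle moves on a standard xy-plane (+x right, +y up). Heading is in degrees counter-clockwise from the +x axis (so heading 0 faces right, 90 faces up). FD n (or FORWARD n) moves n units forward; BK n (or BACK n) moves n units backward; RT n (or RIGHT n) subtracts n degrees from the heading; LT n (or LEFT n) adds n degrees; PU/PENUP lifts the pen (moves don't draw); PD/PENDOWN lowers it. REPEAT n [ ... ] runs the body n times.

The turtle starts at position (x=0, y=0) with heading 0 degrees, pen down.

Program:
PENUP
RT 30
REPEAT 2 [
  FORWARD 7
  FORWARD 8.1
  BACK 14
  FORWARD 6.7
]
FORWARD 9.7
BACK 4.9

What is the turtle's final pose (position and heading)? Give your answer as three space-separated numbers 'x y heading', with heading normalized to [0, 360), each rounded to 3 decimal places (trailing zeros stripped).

Executing turtle program step by step:
Start: pos=(0,0), heading=0, pen down
PU: pen up
RT 30: heading 0 -> 330
REPEAT 2 [
  -- iteration 1/2 --
  FD 7: (0,0) -> (6.062,-3.5) [heading=330, move]
  FD 8.1: (6.062,-3.5) -> (13.077,-7.55) [heading=330, move]
  BK 14: (13.077,-7.55) -> (0.953,-0.55) [heading=330, move]
  FD 6.7: (0.953,-0.55) -> (6.755,-3.9) [heading=330, move]
  -- iteration 2/2 --
  FD 7: (6.755,-3.9) -> (12.817,-7.4) [heading=330, move]
  FD 8.1: (12.817,-7.4) -> (19.832,-11.45) [heading=330, move]
  BK 14: (19.832,-11.45) -> (7.708,-4.45) [heading=330, move]
  FD 6.7: (7.708,-4.45) -> (13.51,-7.8) [heading=330, move]
]
FD 9.7: (13.51,-7.8) -> (21.91,-12.65) [heading=330, move]
BK 4.9: (21.91,-12.65) -> (17.667,-10.2) [heading=330, move]
Final: pos=(17.667,-10.2), heading=330, 0 segment(s) drawn

Answer: 17.667 -10.2 330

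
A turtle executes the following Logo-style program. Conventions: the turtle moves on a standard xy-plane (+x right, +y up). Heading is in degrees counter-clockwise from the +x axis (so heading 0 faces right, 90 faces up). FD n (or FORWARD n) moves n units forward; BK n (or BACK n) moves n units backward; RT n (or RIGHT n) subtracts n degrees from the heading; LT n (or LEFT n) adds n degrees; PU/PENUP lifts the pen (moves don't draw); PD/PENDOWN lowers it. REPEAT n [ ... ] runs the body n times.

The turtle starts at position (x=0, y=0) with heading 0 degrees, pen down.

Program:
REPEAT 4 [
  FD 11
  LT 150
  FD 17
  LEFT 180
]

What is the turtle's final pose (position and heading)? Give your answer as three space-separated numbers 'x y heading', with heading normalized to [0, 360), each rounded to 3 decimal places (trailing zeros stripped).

Answer: 11.304 28.919 240

Derivation:
Executing turtle program step by step:
Start: pos=(0,0), heading=0, pen down
REPEAT 4 [
  -- iteration 1/4 --
  FD 11: (0,0) -> (11,0) [heading=0, draw]
  LT 150: heading 0 -> 150
  FD 17: (11,0) -> (-3.722,8.5) [heading=150, draw]
  LT 180: heading 150 -> 330
  -- iteration 2/4 --
  FD 11: (-3.722,8.5) -> (5.804,3) [heading=330, draw]
  LT 150: heading 330 -> 120
  FD 17: (5.804,3) -> (-2.696,17.722) [heading=120, draw]
  LT 180: heading 120 -> 300
  -- iteration 3/4 --
  FD 11: (-2.696,17.722) -> (2.804,8.196) [heading=300, draw]
  LT 150: heading 300 -> 90
  FD 17: (2.804,8.196) -> (2.804,25.196) [heading=90, draw]
  LT 180: heading 90 -> 270
  -- iteration 4/4 --
  FD 11: (2.804,25.196) -> (2.804,14.196) [heading=270, draw]
  LT 150: heading 270 -> 60
  FD 17: (2.804,14.196) -> (11.304,28.919) [heading=60, draw]
  LT 180: heading 60 -> 240
]
Final: pos=(11.304,28.919), heading=240, 8 segment(s) drawn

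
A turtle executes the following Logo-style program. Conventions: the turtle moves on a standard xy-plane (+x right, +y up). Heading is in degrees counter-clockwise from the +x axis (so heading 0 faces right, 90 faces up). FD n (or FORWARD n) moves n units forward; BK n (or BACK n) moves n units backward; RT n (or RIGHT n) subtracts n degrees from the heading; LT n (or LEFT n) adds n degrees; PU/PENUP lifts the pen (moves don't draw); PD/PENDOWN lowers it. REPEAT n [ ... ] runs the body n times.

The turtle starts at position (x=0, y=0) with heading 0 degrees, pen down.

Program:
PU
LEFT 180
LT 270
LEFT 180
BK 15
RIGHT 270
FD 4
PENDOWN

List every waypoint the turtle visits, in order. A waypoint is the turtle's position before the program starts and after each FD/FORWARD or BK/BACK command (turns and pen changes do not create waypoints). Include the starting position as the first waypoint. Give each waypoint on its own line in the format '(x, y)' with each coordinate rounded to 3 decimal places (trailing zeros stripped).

Executing turtle program step by step:
Start: pos=(0,0), heading=0, pen down
PU: pen up
LT 180: heading 0 -> 180
LT 270: heading 180 -> 90
LT 180: heading 90 -> 270
BK 15: (0,0) -> (0,15) [heading=270, move]
RT 270: heading 270 -> 0
FD 4: (0,15) -> (4,15) [heading=0, move]
PD: pen down
Final: pos=(4,15), heading=0, 0 segment(s) drawn
Waypoints (3 total):
(0, 0)
(0, 15)
(4, 15)

Answer: (0, 0)
(0, 15)
(4, 15)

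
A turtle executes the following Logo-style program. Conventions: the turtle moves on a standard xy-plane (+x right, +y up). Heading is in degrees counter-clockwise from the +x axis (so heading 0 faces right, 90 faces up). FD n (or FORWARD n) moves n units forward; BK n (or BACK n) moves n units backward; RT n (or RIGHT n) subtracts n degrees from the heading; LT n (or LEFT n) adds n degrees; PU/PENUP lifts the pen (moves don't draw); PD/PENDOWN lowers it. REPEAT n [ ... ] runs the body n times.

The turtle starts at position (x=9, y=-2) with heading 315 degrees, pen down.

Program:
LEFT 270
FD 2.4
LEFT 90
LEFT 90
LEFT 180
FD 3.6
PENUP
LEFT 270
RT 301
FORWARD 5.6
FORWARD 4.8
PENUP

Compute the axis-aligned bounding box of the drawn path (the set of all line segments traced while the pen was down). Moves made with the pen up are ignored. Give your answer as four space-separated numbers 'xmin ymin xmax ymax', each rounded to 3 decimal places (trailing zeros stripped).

Answer: 4.757 -6.243 9 -2

Derivation:
Executing turtle program step by step:
Start: pos=(9,-2), heading=315, pen down
LT 270: heading 315 -> 225
FD 2.4: (9,-2) -> (7.303,-3.697) [heading=225, draw]
LT 90: heading 225 -> 315
LT 90: heading 315 -> 45
LT 180: heading 45 -> 225
FD 3.6: (7.303,-3.697) -> (4.757,-6.243) [heading=225, draw]
PU: pen up
LT 270: heading 225 -> 135
RT 301: heading 135 -> 194
FD 5.6: (4.757,-6.243) -> (-0.676,-7.597) [heading=194, move]
FD 4.8: (-0.676,-7.597) -> (-5.334,-8.759) [heading=194, move]
PU: pen up
Final: pos=(-5.334,-8.759), heading=194, 2 segment(s) drawn

Segment endpoints: x in {4.757, 7.303, 9}, y in {-6.243, -3.697, -2}
xmin=4.757, ymin=-6.243, xmax=9, ymax=-2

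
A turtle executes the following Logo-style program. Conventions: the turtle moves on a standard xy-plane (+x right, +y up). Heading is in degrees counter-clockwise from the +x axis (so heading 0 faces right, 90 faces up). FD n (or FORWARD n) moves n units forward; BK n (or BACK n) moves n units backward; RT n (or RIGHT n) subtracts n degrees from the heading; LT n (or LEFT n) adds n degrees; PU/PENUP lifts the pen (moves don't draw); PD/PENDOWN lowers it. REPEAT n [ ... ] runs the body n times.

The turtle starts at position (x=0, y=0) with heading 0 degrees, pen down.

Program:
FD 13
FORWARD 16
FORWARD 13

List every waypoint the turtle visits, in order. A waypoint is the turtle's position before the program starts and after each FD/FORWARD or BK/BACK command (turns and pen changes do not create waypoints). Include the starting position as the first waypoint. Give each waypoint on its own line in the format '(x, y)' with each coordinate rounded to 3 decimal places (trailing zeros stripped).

Answer: (0, 0)
(13, 0)
(29, 0)
(42, 0)

Derivation:
Executing turtle program step by step:
Start: pos=(0,0), heading=0, pen down
FD 13: (0,0) -> (13,0) [heading=0, draw]
FD 16: (13,0) -> (29,0) [heading=0, draw]
FD 13: (29,0) -> (42,0) [heading=0, draw]
Final: pos=(42,0), heading=0, 3 segment(s) drawn
Waypoints (4 total):
(0, 0)
(13, 0)
(29, 0)
(42, 0)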